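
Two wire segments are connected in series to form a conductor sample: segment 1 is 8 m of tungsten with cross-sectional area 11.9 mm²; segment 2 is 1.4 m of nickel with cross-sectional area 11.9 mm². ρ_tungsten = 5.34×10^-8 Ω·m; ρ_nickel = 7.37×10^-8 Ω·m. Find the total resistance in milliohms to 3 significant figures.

44.6 mΩ

Segment 1: A = 11.9 mm² = 1.190e-05 m²
R₁ = ρL/A = (5.34×10^-8)(8)/(1.190e-05) = 0.0359 Ω
R₂ = (7.37×10^-8)(1.4)/(1.190e-05) = 0.008671 Ω
R = R₁ + R₂ = 44.6 mΩ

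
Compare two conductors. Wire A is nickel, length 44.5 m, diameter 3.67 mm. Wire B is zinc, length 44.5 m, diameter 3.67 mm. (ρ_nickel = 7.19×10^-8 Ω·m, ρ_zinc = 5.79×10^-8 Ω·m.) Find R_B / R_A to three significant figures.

R ∝ ρL/d², so R_B/R_A = (ρ_B/ρ_A)
= (5.79×10^-8/7.19×10^-8) = 0.805

0.805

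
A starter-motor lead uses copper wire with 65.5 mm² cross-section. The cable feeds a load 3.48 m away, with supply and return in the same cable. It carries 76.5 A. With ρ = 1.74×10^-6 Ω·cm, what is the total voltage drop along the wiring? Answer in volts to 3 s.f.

0.141 V

ρ = 1.74×10^-6 Ω·cm = 1.74×10^-8 Ω·m
A = 65.5 mm² = 6.550e-05 m²
Total conductor length (both ways) L = 2 × 3.48 = 6.96 m
R = ρL/A = (1.74×10^-8)(6.96)/(6.550e-05) = 0.001849 Ω
V = IR = 76.5 × 0.001849 = 0.141 V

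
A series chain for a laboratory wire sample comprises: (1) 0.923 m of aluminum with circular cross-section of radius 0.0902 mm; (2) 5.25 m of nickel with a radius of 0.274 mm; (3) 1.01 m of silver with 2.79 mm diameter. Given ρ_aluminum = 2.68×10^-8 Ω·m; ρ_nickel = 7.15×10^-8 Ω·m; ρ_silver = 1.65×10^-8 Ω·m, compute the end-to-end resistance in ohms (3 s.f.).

Seg 1: A = πr² = π(9.0200e-05 m)² = 2.556e-08 m²
R_1 = (2.68×10^-8)(0.923)/(2.556e-08) = 0.9678 Ω
Seg 2: A = πr² = π(2.7400e-04 m)² = 2.359e-07 m²
R_2 = (7.15×10^-8)(5.25)/(2.359e-07) = 1.592 Ω
Seg 3: A = π(d/2)² = π(1.3950e-03 m)² = 6.114e-06 m²
R_3 = (1.65×10^-8)(1.01)/(6.114e-06) = 0.002726 Ω
R_total = R_1 + R_2 + R_3 = 2.56 Ω

2.56 Ω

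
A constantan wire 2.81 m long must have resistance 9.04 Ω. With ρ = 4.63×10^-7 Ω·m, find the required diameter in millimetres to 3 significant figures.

A = ρL/R = (4.63×10^-7)(2.81)/(9.04) = 1.439e-07 m²
d = 2√(A/π) = 4.281e-04 m = 0.428 mm

0.428 mm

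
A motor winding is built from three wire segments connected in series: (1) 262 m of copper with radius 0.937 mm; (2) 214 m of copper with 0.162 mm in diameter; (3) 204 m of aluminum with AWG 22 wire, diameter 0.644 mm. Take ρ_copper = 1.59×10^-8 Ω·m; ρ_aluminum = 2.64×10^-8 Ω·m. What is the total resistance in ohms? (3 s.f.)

183 Ω

Seg 1: A = πr² = π(9.3700e-04 m)² = 2.758e-06 m²
R_1 = (1.59×10^-8)(262)/(2.758e-06) = 1.51 Ω
Seg 2: A = π(d/2)² = π(8.1000e-05 m)² = 2.061e-08 m²
R_2 = (1.59×10^-8)(214)/(2.061e-08) = 165.1 Ω
Seg 3: A = π(0.644/2 mm)² = π(3.2200e-04 m)² = 3.257e-07 m²
R_3 = (2.64×10^-8)(204)/(3.257e-07) = 16.53 Ω
R_total = R_1 + R_2 + R_3 = 183 Ω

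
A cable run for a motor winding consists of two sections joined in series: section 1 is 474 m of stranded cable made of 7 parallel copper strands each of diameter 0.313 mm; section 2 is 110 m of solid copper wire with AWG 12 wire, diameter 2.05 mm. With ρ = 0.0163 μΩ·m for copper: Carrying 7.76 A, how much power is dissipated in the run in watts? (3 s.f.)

897 W

ρ = 0.0163 μΩ·m = 1.63×10^-8 Ω·m
Section 1: A_strand = π(1.5650e-04)² = 7.694e-08 m²; R₁ = ρL/(N·A_s) = (1.63×10^-8)(474)/(7×7.694e-08) = 14.34 Ω
Section 2: A = π(2.05/2 mm)² = π(1.0250e-03 m)² = 3.301e-06 m²
R₂ = (1.63×10^-8)(110)/(3.301e-06) = 0.5432 Ω
R = R₁ + R₂ = 14.89 Ω
P = I²R = (7.76)² × 14.89 = 897 W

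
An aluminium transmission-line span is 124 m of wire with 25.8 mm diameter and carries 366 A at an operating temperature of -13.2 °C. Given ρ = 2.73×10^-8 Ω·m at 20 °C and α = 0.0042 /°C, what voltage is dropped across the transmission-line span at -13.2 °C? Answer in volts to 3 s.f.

2.04 V

A = π(d/2)² = π(1.2900e-02 m)² = 5.228e-04 m²
R₍20₎ = ρL/A = (2.73×10^-8)(124)/(5.228e-04) = 0.006475 Ω
R₍-13.2₎ = R₍20₎(1 + αΔT) = 0.006475 × (1 + 0.0042×-33.2) = 0.005572 Ω
V = IR = 366 × 0.005572 = 2.04 V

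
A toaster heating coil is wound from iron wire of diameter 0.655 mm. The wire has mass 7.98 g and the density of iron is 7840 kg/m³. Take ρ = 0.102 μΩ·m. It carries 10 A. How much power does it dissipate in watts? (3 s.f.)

91.4 W

ρ = 0.102 μΩ·m = 1.02×10^-7 Ω·m
A = π(d/2)² = π(3.2750e-04 m)² = 3.3696e-07 m²
L = m/(density·A) = 0.00798/(7840×3.3696e-07) = 3.021 m
R = ρL/A = (1.02×10^-7)(3.021)/(3.3696e-07) = 0.9144 Ω
P = I²R = (10)² × 0.9144 = 91.4 W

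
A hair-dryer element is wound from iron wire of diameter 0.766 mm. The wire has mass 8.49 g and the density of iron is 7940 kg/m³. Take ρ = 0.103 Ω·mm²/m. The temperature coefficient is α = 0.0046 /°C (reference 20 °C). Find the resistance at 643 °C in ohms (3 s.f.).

2.00 Ω

ρ = 0.103 Ω·mm²/m = 1.03×10^-7 Ω·m
A = π(d/2)² = π(3.8300e-04 m)² = 4.6084e-07 m²
L = m/(density·A) = 0.00849/(7940×4.6084e-07) = 2.32 m
R = ρL/A = (1.03×10^-7)(2.32)/(4.6084e-07) = 0.5186 Ω
R(643 °C) = 0.5186 × (1 + 0.0046×623) = 2.00 Ω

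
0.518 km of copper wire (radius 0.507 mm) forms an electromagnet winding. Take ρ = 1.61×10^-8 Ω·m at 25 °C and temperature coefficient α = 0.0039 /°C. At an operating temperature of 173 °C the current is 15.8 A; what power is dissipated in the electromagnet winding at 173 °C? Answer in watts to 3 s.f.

4070 W

A = πr² = π(5.0700e-04 m)² = 8.075e-07 m²
R₍25₎ = ρL/A = (1.61×10^-8)(518)/(8.075e-07) = 10.33 Ω
R₍173₎ = R₍25₎(1 + αΔT) = 10.33 × (1 + 0.0039×148) = 16.29 Ω
P = I²R = (15.8)² × 16.29 = 4070 W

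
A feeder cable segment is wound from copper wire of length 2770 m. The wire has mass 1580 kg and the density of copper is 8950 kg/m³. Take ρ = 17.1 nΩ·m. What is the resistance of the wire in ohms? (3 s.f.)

0.743 Ω

ρ = 17.1 nΩ·m = 1.71×10^-8 Ω·m
A = m/(density·L) = 1580/(8950×2770) = 6.3732e-05 m²
R = ρL/A = (1.71×10^-8)(2770)/(6.3732e-05) = 0.743 Ω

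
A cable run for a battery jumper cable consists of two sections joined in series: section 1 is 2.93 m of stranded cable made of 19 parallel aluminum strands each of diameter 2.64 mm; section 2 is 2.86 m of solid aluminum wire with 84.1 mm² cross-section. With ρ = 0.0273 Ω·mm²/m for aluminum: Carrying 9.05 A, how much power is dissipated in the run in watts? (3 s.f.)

0.139 W

ρ = 0.0273 Ω·mm²/m = 2.73×10^-8 Ω·m
Section 1: A_strand = π(1.3200e-03)² = 5.474e-06 m²; R₁ = ρL/(N·A_s) = (2.73×10^-8)(2.93)/(19×5.474e-06) = 7.691×10^-4 Ω
Section 2: A = 84.1 mm² = 8.410e-05 m²
R₂ = (2.73×10^-8)(2.86)/(8.410e-05) = 9.284×10^-4 Ω
R = R₁ + R₂ = 0.001697 Ω
P = I²R = (9.05)² × 0.001697 = 0.139 W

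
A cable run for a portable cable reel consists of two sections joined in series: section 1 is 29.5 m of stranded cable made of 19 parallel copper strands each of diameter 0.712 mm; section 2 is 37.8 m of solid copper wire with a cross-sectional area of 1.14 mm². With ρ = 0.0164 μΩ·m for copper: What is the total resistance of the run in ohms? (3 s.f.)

0.608 Ω

ρ = 0.0164 μΩ·m = 1.64×10^-8 Ω·m
Section 1: A_strand = π(3.5600e-04)² = 3.982e-07 m²; R₁ = ρL/(N·A_s) = (1.64×10^-8)(29.5)/(19×3.982e-07) = 0.06395 Ω
Section 2: A = 1.14 mm² = 1.140e-06 m²
R₂ = (1.64×10^-8)(37.8)/(1.140e-06) = 0.5438 Ω
R = R₁ + R₂ = 0.608 Ω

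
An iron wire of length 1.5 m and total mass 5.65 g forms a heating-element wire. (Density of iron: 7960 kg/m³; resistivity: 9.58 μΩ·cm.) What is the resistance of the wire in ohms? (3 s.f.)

ρ = 9.58 μΩ·cm = 9.58×10^-8 Ω·m
A = m/(density·L) = 0.00565/(7960×1.5) = 4.7320e-07 m²
R = ρL/A = (9.58×10^-8)(1.5)/(4.7320e-07) = 0.304 Ω

0.304 Ω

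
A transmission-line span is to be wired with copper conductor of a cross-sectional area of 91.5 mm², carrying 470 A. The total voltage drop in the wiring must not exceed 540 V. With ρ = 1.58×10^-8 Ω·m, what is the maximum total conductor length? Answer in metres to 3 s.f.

6650 m

A = 91.5 mm² = 9.150e-05 m²
L_max = V_max·A/(1·ρI) = (540)(9.150e-05)/(1.58×10^-8×470) = 6650 m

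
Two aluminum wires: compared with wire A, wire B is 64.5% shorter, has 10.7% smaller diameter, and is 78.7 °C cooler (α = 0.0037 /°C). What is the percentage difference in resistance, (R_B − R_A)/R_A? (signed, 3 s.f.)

R ∝ ρL/d² with ρ ∝ (1+αΔT), so R_B/R_A = (1 − 64.5/100) × (1 − 10.7/100)⁻² × (1 − 0.0037×78.7)
= 0.355 × 1.254 × 0.7088 = 0.3155
(R_B − R_A)/R_A = 0.3155 − 1 = -68.4%

-68.4%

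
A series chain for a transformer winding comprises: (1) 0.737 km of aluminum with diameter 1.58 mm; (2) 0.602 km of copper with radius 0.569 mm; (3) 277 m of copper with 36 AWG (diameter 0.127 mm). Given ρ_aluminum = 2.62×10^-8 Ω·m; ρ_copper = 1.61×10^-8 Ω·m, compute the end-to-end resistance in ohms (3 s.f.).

371 Ω

Seg 1: A = π(d/2)² = π(7.9000e-04 m)² = 1.961e-06 m²
R_1 = (2.62×10^-8)(737)/(1.961e-06) = 9.848 Ω
Seg 2: A = πr² = π(5.6900e-04 m)² = 1.017e-06 m²
R_2 = (1.61×10^-8)(602)/(1.017e-06) = 9.529 Ω
Seg 3: A = π(0.127/2 mm)² = π(6.3500e-05 m)² = 1.267e-08 m²
R_3 = (1.61×10^-8)(277)/(1.267e-08) = 352.1 Ω
R_total = R_1 + R_2 + R_3 = 371 Ω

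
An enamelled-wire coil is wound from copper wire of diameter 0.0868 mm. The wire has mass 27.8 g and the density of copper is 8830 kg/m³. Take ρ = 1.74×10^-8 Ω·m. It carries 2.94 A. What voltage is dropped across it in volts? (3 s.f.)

4600 V

A = π(d/2)² = π(4.3400e-05 m)² = 5.9174e-09 m²
L = m/(density·A) = 0.0278/(8830×5.9174e-09) = 532.1 m
R = ρL/A = (1.74×10^-8)(532.1)/(5.9174e-09) = 1564 Ω
V = IR = 2.94 × 1564 = 4600 V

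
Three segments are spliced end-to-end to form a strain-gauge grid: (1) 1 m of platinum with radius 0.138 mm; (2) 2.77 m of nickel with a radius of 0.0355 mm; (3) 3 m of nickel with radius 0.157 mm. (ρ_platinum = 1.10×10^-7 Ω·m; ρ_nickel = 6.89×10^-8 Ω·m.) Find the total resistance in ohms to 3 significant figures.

52.7 Ω

Seg 1: A = πr² = π(1.3800e-04 m)² = 5.983e-08 m²
R_1 = (1.10×10^-7)(1)/(5.983e-08) = 1.839 Ω
Seg 2: A = πr² = π(3.5500e-05 m)² = 3.959e-09 m²
R_2 = (6.89×10^-8)(2.77)/(3.959e-09) = 48.21 Ω
Seg 3: A = πr² = π(1.5700e-04 m)² = 7.744e-08 m²
R_3 = (6.89×10^-8)(3)/(7.744e-08) = 2.669 Ω
R_total = R_1 + R_2 + R_3 = 52.7 Ω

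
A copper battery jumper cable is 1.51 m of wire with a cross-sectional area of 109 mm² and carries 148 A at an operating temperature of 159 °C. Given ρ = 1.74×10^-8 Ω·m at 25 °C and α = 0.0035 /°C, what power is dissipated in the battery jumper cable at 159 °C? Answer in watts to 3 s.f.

7.76 W

A = 109 mm² = 1.090e-04 m²
R₍25₎ = ρL/A = (1.74×10^-8)(1.51)/(1.090e-04) = 2.410×10^-4 Ω
R₍159₎ = R₍25₎(1 + αΔT) = 2.410×10^-4 × (1 + 0.0035×134) = 3.541×10^-4 Ω
P = I²R = (148)² × 3.541×10^-4 = 7.76 W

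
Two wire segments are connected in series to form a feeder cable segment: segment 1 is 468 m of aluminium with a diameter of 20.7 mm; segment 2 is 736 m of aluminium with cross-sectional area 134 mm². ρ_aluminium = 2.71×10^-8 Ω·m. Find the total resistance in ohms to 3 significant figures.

Segment 1: A = π(d/2)² = π(1.0350e-02 m)² = 3.365e-04 m²
R₁ = ρL/A = (2.71×10^-8)(468)/(3.365e-04) = 0.03769 Ω
Segment 2: A = 134 mm² = 1.340e-04 m²
R₂ = (2.71×10^-8)(736)/(1.340e-04) = 0.1488 Ω
R = R₁ + R₂ = 0.187 Ω

0.187 Ω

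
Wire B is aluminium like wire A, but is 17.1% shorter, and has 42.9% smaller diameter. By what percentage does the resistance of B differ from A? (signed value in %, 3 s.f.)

R ∝ L/d², so R_B/R_A = (1 − 17.1/100) × (1 − 42.9/100)⁻²
= 0.829 × 3.067 = 2.543
(R_B − R_A)/R_A = 2.543 − 1 = 154%

154%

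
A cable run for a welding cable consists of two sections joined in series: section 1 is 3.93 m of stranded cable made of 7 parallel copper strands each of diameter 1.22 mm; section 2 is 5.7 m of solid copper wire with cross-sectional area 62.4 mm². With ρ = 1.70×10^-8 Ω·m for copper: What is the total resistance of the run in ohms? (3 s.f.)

0.00972 Ω

Section 1: A_strand = π(6.1000e-04)² = 1.169e-06 m²; R₁ = ρL/(N·A_s) = (1.70×10^-8)(3.93)/(7×1.169e-06) = 0.008165 Ω
Section 2: A = 62.4 mm² = 6.240e-05 m²
R₂ = (1.70×10^-8)(5.7)/(6.240e-05) = 0.001553 Ω
R = R₁ + R₂ = 0.00972 Ω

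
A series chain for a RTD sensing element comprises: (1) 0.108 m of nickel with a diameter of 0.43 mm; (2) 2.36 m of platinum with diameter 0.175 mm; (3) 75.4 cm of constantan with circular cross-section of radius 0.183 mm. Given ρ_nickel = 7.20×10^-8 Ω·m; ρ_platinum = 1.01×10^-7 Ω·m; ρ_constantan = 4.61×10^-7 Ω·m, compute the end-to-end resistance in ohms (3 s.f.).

Seg 1: A = π(d/2)² = π(2.1500e-04 m)² = 1.452e-07 m²
R_1 = (7.20×10^-8)(0.108)/(1.452e-07) = 0.05355 Ω
Seg 2: A = π(d/2)² = π(8.7500e-05 m)² = 2.405e-08 m²
R_2 = (1.01×10^-7)(2.36)/(2.405e-08) = 9.91 Ω
Seg 3: A = πr² = π(1.8300e-04 m)² = 1.052e-07 m²
R_3 = (4.61×10^-7)(0.754)/(1.052e-07) = 3.304 Ω
R_total = R_1 + R_2 + R_3 = 13.3 Ω

13.3 Ω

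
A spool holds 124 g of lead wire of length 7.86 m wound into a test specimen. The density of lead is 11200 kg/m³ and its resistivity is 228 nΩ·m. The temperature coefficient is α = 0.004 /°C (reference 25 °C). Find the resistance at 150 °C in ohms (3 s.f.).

1.91 Ω

ρ = 228 nΩ·m = 2.28×10^-7 Ω·m
A = m/(density·L) = 0.124/(11200×7.86) = 1.4086e-06 m²
R = ρL/A = (2.28×10^-7)(7.86)/(1.4086e-06) = 1.272 Ω
R(150 °C) = 1.272 × (1 + 0.004×125) = 1.91 Ω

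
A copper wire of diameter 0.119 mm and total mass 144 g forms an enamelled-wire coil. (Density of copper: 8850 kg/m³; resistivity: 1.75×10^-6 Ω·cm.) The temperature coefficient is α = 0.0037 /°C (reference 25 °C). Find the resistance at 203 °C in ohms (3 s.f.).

ρ = 1.75×10^-6 Ω·cm = 1.75×10^-8 Ω·m
A = π(d/2)² = π(5.9500e-05 m)² = 1.1122e-08 m²
L = m/(density·A) = 0.144/(8850×1.1122e-08) = 1463 m
R = ρL/A = (1.75×10^-8)(1463)/(1.1122e-08) = 2302 Ω
R(203 °C) = 2302 × (1 + 0.0037×178) = 3820 Ω

3820 Ω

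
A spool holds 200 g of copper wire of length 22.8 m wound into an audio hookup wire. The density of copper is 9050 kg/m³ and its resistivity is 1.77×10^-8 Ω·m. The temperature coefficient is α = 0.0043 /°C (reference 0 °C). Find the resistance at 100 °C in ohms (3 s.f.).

A = m/(density·L) = 0.2/(9050×22.8) = 9.6927e-07 m²
R = ρL/A = (1.77×10^-8)(22.8)/(9.6927e-07) = 0.4164 Ω
R(100 °C) = 0.4164 × (1 + 0.0043×100) = 0.595 Ω

0.595 Ω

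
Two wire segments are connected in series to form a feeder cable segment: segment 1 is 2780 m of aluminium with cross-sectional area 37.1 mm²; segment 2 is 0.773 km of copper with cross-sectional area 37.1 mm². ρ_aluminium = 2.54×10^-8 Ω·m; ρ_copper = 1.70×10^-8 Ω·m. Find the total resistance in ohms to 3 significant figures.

2.26 Ω

Segment 1: A = 37.1 mm² = 3.710e-05 m²
R₁ = ρL/A = (2.54×10^-8)(2780)/(3.710e-05) = 1.903 Ω
R₂ = (1.70×10^-8)(773)/(3.710e-05) = 0.3542 Ω
R = R₁ + R₂ = 2.26 Ω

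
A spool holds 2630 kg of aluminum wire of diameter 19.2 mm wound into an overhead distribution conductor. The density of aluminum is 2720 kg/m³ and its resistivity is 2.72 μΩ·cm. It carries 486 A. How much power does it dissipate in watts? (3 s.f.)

ρ = 2.72 μΩ·cm = 2.72×10^-8 Ω·m
A = π(d/2)² = π(9.6000e-03 m)² = 2.8953e-04 m²
L = m/(density·A) = 2630/(2720×2.8953e-04) = 3340 m
R = ρL/A = (2.72×10^-8)(3340)/(2.8953e-04) = 0.3137 Ω
P = I²R = (486)² × 0.3137 = 74100 W

74100 W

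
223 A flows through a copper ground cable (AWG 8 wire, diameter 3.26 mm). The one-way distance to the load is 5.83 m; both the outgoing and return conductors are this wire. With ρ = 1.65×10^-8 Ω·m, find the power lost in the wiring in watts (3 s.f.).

1150 W

A = π(3.26/2 mm)² = π(1.6300e-03 m)² = 8.347e-06 m²
Total conductor length (both ways) L = 2 × 5.83 = 11.66 m
R = ρL/A = (1.65×10^-8)(11.66)/(8.347e-06) = 0.02305 Ω
P = I²R = (223)² × 0.02305 = 1150 W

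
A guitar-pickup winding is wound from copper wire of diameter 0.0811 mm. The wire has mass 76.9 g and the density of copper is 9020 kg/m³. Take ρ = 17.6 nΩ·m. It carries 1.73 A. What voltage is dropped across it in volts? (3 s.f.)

9730 V

ρ = 17.6 nΩ·m = 1.76×10^-8 Ω·m
A = π(d/2)² = π(4.0550e-05 m)² = 5.1657e-09 m²
L = m/(density·A) = 0.0769/(9020×5.1657e-09) = 1650 m
R = ρL/A = (1.76×10^-8)(1650)/(5.1657e-09) = 5623 Ω
V = IR = 1.73 × 5623 = 9730 V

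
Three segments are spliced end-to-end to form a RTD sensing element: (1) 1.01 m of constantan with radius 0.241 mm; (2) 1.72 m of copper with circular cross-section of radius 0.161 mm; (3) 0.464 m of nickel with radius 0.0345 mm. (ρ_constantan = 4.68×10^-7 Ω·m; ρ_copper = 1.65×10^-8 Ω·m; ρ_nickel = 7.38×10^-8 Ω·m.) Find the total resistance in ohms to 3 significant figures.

12.1 Ω

Seg 1: A = πr² = π(2.4100e-04 m)² = 1.825e-07 m²
R_1 = (4.68×10^-7)(1.01)/(1.825e-07) = 2.59 Ω
Seg 2: A = πr² = π(1.6100e-04 m)² = 8.143e-08 m²
R_2 = (1.65×10^-8)(1.72)/(8.143e-08) = 0.3485 Ω
Seg 3: A = πr² = π(3.4500e-05 m)² = 3.739e-09 m²
R_3 = (7.38×10^-8)(0.464)/(3.739e-09) = 9.158 Ω
R_total = R_1 + R_2 + R_3 = 12.1 Ω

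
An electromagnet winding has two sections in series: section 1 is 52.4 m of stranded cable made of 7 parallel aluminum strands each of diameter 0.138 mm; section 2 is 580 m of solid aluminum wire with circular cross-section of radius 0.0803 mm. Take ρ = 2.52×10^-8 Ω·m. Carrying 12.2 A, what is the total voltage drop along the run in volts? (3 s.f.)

8960 V

Section 1: A_strand = π(6.9000e-05)² = 1.496e-08 m²; R₁ = ρL/(N·A_s) = (2.52×10^-8)(52.4)/(7×1.496e-08) = 12.61 Ω
Section 2: A = πr² = π(8.0300e-05 m)² = 2.026e-08 m²
R₂ = (2.52×10^-8)(580)/(2.026e-08) = 721.5 Ω
R = R₁ + R₂ = 734.1 Ω
V = IR = 12.2 × 734.1 = 8960 V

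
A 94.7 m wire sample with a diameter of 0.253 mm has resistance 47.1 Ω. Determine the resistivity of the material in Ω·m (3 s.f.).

A = π(d/2)² = π(1.2650e-04 m)² = 5.027e-08 m²
ρ = RA/L = (47.1)(5.027e-08)/(94.7) = 2.50×10^-8 Ω·m

2.50×10^-8 Ω·m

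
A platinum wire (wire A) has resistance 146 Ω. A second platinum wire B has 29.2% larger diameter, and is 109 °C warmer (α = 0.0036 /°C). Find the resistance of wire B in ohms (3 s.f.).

122 Ω

R ∝ ρL/d² with ρ ∝ (1+αΔT), so R_B/R_A = (1 + 29.2/100)⁻² × (1 + 0.0036×109)
= 0.5991 × 1.392 = 0.8341
R_B = 0.8341 × 146 = 122 Ω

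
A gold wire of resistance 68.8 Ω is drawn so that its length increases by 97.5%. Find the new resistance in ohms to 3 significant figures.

268 Ω

k = 1 + 97.5/100 = 1.975; volume constant ⇒ A' = A/k, so R' = k²R.
R' = 3.901 × 68.8 = 268 Ω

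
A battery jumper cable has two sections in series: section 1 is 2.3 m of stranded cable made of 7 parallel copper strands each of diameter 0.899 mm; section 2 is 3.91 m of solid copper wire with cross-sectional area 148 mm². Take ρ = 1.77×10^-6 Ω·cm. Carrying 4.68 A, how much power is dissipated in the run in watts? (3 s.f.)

ρ = 1.77×10^-6 Ω·cm = 1.77×10^-8 Ω·m
Section 1: A_strand = π(4.4950e-04)² = 6.348e-07 m²; R₁ = ρL/(N·A_s) = (1.77×10^-8)(2.3)/(7×6.348e-07) = 0.009162 Ω
Section 2: A = 148 mm² = 1.480e-04 m²
R₂ = (1.77×10^-8)(3.91)/(1.480e-04) = 4.676×10^-4 Ω
R = R₁ + R₂ = 0.00963 Ω
P = I²R = (4.68)² × 0.00963 = 0.211 W

0.211 W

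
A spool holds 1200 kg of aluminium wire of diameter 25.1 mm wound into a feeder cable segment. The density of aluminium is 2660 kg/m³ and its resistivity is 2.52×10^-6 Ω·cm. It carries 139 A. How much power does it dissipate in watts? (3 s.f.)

897 W

ρ = 2.52×10^-6 Ω·cm = 2.52×10^-8 Ω·m
A = π(d/2)² = π(1.2550e-02 m)² = 4.9481e-04 m²
L = m/(density·A) = 1200/(2660×4.9481e-04) = 911.7 m
R = ρL/A = (2.52×10^-8)(911.7)/(4.9481e-04) = 0.04643 Ω
P = I²R = (139)² × 0.04643 = 897 W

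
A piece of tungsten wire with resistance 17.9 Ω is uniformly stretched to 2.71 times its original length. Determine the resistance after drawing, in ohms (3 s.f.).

Volume constant ⇒ A' = A/k with k = 2.71. R' = ρ(kL)/(A/k) = k²R.
R' = 7.344 × 17.9 = 131 Ω

131 Ω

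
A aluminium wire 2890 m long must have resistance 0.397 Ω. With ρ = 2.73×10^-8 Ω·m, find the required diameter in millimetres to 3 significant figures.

15.9 mm

A = ρL/R = (2.73×10^-8)(2890)/(0.397) = 1.987e-04 m²
d = 2√(A/π) = 1.591e-02 m = 15.9 mm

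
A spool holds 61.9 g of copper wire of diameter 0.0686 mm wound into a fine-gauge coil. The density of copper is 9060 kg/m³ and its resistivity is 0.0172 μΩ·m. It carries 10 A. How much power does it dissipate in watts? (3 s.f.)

8.60×10^5 W

ρ = 0.0172 μΩ·m = 1.72×10^-8 Ω·m
A = π(d/2)² = π(3.4300e-05 m)² = 3.6961e-09 m²
L = m/(density·A) = 0.0619/(9060×3.6961e-09) = 1849 m
R = ρL/A = (1.72×10^-8)(1849)/(3.6961e-09) = 8602 Ω
P = I²R = (10)² × 8602 = 8.60×10^5 W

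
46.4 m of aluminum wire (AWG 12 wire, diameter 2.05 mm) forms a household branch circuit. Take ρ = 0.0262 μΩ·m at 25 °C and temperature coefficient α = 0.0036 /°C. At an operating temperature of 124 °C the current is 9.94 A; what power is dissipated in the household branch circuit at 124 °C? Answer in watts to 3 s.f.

ρ = 0.0262 μΩ·m = 2.62×10^-8 Ω·m
A = π(2.05/2 mm)² = π(1.0250e-03 m)² = 3.301e-06 m²
R₍25₎ = ρL/A = (2.62×10^-8)(46.4)/(3.301e-06) = 0.3683 Ω
R₍124₎ = R₍25₎(1 + αΔT) = 0.3683 × (1 + 0.0036×99) = 0.4996 Ω
P = I²R = (9.94)² × 0.4996 = 49.4 W

49.4 W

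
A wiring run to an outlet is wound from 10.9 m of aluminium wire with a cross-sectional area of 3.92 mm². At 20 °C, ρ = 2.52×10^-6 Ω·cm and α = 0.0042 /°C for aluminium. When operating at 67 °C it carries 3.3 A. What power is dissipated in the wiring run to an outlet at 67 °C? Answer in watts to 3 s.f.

0.914 W

ρ = 2.52×10^-6 Ω·cm = 2.52×10^-8 Ω·m
A = 3.92 mm² = 3.920e-06 m²
R₍20₎ = ρL/A = (2.52×10^-8)(10.9)/(3.920e-06) = 0.07007 Ω
R₍67₎ = R₍20₎(1 + αΔT) = 0.07007 × (1 + 0.0042×47) = 0.0839 Ω
P = I²R = (3.3)² × 0.0839 = 0.914 W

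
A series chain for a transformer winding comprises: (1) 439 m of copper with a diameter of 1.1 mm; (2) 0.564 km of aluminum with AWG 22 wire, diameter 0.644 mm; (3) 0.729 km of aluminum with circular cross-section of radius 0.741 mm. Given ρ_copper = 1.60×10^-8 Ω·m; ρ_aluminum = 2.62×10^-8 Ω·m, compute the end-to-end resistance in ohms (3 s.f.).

Seg 1: A = π(d/2)² = π(5.5000e-04 m)² = 9.503e-07 m²
R_1 = (1.60×10^-8)(439)/(9.503e-07) = 7.391 Ω
Seg 2: A = π(0.644/2 mm)² = π(3.2200e-04 m)² = 3.257e-07 m²
R_2 = (2.62×10^-8)(564)/(3.257e-07) = 45.36 Ω
Seg 3: A = πr² = π(7.4100e-04 m)² = 1.725e-06 m²
R_3 = (2.62×10^-8)(729)/(1.725e-06) = 11.07 Ω
R_total = R_1 + R_2 + R_3 = 63.8 Ω

63.8 Ω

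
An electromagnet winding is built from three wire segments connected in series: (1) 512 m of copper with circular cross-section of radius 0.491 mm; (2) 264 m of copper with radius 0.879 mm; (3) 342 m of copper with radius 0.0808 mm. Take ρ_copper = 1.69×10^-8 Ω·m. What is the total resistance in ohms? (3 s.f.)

295 Ω

Seg 1: A = πr² = π(4.9100e-04 m)² = 7.574e-07 m²
R_1 = (1.69×10^-8)(512)/(7.574e-07) = 11.42 Ω
Seg 2: A = πr² = π(8.7900e-04 m)² = 2.427e-06 m²
R_2 = (1.69×10^-8)(264)/(2.427e-06) = 1.838 Ω
Seg 3: A = πr² = π(8.0800e-05 m)² = 2.051e-08 m²
R_3 = (1.69×10^-8)(342)/(2.051e-08) = 281.8 Ω
R_total = R_1 + R_2 + R_3 = 295 Ω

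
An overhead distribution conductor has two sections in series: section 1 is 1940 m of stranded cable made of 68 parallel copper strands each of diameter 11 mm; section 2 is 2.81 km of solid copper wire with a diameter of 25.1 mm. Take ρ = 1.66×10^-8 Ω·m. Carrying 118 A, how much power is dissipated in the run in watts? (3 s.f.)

1380 W

Section 1: A_strand = π(5.5000e-03)² = 9.503e-05 m²; R₁ = ρL/(N·A_s) = (1.66×10^-8)(1940)/(68×9.503e-05) = 0.004983 Ω
Section 2: A = π(d/2)² = π(1.2550e-02 m)² = 4.948e-04 m²
R₂ = (1.66×10^-8)(2810)/(4.948e-04) = 0.09427 Ω
R = R₁ + R₂ = 0.09925 Ω
P = I²R = (118)² × 0.09925 = 1380 W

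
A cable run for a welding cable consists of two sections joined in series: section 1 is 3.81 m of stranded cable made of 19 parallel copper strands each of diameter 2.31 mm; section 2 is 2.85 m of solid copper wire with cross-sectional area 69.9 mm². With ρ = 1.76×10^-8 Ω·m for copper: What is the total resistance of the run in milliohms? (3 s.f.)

1.56 mΩ

Section 1: A_strand = π(1.1550e-03)² = 4.191e-06 m²; R₁ = ρL/(N·A_s) = (1.76×10^-8)(3.81)/(19×4.191e-06) = 8.421×10^-4 Ω
Section 2: A = 69.9 mm² = 6.990e-05 m²
R₂ = (1.76×10^-8)(2.85)/(6.990e-05) = 7.176×10^-4 Ω
R = R₁ + R₂ = 1.56 mΩ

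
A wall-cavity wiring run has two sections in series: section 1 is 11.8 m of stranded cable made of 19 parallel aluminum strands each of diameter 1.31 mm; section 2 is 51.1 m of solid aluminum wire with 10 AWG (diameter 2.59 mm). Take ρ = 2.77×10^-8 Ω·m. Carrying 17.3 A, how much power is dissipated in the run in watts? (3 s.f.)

84.2 W

Section 1: A_strand = π(6.5500e-04)² = 1.348e-06 m²; R₁ = ρL/(N·A_s) = (2.77×10^-8)(11.8)/(19×1.348e-06) = 0.01276 Ω
Section 2: A = π(2.59/2 mm)² = π(1.2950e-03 m)² = 5.269e-06 m²
R₂ = (2.77×10^-8)(51.1)/(5.269e-06) = 0.2687 Ω
R = R₁ + R₂ = 0.2814 Ω
P = I²R = (17.3)² × 0.2814 = 84.2 W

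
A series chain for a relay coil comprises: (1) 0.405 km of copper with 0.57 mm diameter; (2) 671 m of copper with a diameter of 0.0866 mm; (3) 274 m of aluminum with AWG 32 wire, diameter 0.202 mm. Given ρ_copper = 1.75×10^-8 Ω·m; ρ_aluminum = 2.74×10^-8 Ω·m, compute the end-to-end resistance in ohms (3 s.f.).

Seg 1: A = π(d/2)² = π(2.8500e-04 m)² = 2.552e-07 m²
R_1 = (1.75×10^-8)(405)/(2.552e-07) = 27.77 Ω
Seg 2: A = π(d/2)² = π(4.3300e-05 m)² = 5.890e-09 m²
R_2 = (1.75×10^-8)(671)/(5.890e-09) = 1994 Ω
Seg 3: A = π(0.202/2 mm)² = π(1.0100e-04 m)² = 3.205e-08 m²
R_3 = (2.74×10^-8)(274)/(3.205e-08) = 234.3 Ω
R_total = R_1 + R_2 + R_3 = 2260 Ω

2260 Ω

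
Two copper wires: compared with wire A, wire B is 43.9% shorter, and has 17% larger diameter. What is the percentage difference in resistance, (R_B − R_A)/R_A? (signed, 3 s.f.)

R ∝ L/d², so R_B/R_A = (1 − 43.9/100) × (1 + 17/100)⁻²
= 0.561 × 0.7305 = 0.4098
(R_B − R_A)/R_A = 0.4098 − 1 = -59.0%

-59.0%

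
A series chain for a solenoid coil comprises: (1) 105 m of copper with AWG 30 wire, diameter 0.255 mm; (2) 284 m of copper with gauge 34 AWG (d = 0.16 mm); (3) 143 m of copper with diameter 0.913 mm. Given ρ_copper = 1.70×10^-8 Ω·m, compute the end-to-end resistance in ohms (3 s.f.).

Seg 1: A = π(0.255/2 mm)² = π(1.2750e-04 m)² = 5.107e-08 m²
R_1 = (1.70×10^-8)(105)/(5.107e-08) = 34.95 Ω
Seg 2: A = π(0.16/2 mm)² = π(8.0000e-05 m)² = 2.011e-08 m²
R_2 = (1.70×10^-8)(284)/(2.011e-08) = 240.1 Ω
Seg 3: A = π(d/2)² = π(4.5650e-04 m)² = 6.547e-07 m²
R_3 = (1.70×10^-8)(143)/(6.547e-07) = 3.713 Ω
R_total = R_1 + R_2 + R_3 = 279 Ω

279 Ω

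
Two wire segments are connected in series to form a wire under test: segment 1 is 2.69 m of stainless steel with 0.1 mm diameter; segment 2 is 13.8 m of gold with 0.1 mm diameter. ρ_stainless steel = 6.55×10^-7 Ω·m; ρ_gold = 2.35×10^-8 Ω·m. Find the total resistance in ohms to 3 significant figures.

266 Ω

Segment 1: A = π(d/2)² = π(5.0000e-05 m)² = 7.854e-09 m²
R₁ = ρL/A = (6.55×10^-7)(2.69)/(7.854e-09) = 224.3 Ω
R₂ = (2.35×10^-8)(13.8)/(7.854e-09) = 41.29 Ω
R = R₁ + R₂ = 266 Ω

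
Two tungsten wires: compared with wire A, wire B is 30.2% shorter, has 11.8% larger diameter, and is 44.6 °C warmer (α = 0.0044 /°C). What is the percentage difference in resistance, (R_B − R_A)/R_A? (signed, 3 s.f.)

-33.2%

R ∝ ρL/d² with ρ ∝ (1+αΔT), so R_B/R_A = (1 − 30.2/100) × (1 + 11.8/100)⁻² × (1 + 0.0044×44.6)
= 0.698 × 0.8001 × 1.196 = 0.668
(R_B − R_A)/R_A = 0.668 − 1 = -33.2%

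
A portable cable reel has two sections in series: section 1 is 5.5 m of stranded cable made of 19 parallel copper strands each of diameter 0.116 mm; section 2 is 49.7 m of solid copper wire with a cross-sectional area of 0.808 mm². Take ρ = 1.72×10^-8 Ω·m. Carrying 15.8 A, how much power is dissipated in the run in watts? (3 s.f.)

Section 1: A_strand = π(5.8000e-05)² = 1.057e-08 m²; R₁ = ρL/(N·A_s) = (1.72×10^-8)(5.5)/(19×1.057e-08) = 0.4711 Ω
Section 2: A = 0.808 mm² = 8.080e-07 m²
R₂ = (1.72×10^-8)(49.7)/(8.080e-07) = 1.058 Ω
R = R₁ + R₂ = 1.529 Ω
P = I²R = (15.8)² × 1.529 = 382 W

382 W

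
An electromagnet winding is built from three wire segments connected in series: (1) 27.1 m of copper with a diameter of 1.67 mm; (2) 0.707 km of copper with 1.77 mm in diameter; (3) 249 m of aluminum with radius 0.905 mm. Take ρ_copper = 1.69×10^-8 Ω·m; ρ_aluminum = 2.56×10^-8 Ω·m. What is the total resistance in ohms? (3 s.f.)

Seg 1: A = π(d/2)² = π(8.3500e-04 m)² = 2.190e-06 m²
R_1 = (1.69×10^-8)(27.1)/(2.190e-06) = 0.2091 Ω
Seg 2: A = π(d/2)² = π(8.8500e-04 m)² = 2.461e-06 m²
R_2 = (1.69×10^-8)(707)/(2.461e-06) = 4.856 Ω
Seg 3: A = πr² = π(9.0500e-04 m)² = 2.573e-06 m²
R_3 = (2.56×10^-8)(249)/(2.573e-06) = 2.477 Ω
R_total = R_1 + R_2 + R_3 = 7.54 Ω

7.54 Ω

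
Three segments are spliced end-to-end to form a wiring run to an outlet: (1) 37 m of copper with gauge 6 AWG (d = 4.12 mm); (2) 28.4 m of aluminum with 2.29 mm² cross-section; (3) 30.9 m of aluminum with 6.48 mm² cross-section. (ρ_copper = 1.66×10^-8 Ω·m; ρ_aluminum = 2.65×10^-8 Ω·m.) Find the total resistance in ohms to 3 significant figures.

0.501 Ω

Seg 1: A = π(4.12/2 mm)² = π(2.0600e-03 m)² = 1.333e-05 m²
R_1 = (1.66×10^-8)(37)/(1.333e-05) = 0.04607 Ω
Seg 2: A = 2.29 mm² = 2.290e-06 m²
R_2 = (2.65×10^-8)(28.4)/(2.290e-06) = 0.3286 Ω
Seg 3: A = 6.48 mm² = 6.480e-06 m²
R_3 = (2.65×10^-8)(30.9)/(6.480e-06) = 0.1264 Ω
R_total = R_1 + R_2 + R_3 = 0.501 Ω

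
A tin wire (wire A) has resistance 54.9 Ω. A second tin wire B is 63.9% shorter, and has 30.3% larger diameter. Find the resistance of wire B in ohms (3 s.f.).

R ∝ L/d², so R_B/R_A = (1 − 63.9/100) × (1 + 30.3/100)⁻²
= 0.361 × 0.589 = 0.2126
R_B = 0.2126 × 54.9 = 11.7 Ω

11.7 Ω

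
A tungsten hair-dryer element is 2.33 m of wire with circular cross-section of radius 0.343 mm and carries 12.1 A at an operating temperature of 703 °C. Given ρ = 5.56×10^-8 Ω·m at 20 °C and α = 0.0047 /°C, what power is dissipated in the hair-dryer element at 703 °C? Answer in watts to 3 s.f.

216 W

A = πr² = π(3.4300e-04 m)² = 3.696e-07 m²
R₍20₎ = ρL/A = (5.56×10^-8)(2.33)/(3.696e-07) = 0.3505 Ω
R₍703₎ = R₍20₎(1 + αΔT) = 0.3505 × (1 + 0.0047×683) = 1.476 Ω
P = I²R = (12.1)² × 1.476 = 216 W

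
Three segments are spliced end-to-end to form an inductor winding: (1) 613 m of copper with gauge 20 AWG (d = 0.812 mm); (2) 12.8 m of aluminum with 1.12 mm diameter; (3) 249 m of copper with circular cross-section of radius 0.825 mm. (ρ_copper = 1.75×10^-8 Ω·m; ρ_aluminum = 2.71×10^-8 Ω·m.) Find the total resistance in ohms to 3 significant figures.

23.1 Ω

Seg 1: A = π(0.812/2 mm)² = π(4.0600e-04 m)² = 5.178e-07 m²
R_1 = (1.75×10^-8)(613)/(5.178e-07) = 20.72 Ω
Seg 2: A = π(d/2)² = π(5.6000e-04 m)² = 9.852e-07 m²
R_2 = (2.71×10^-8)(12.8)/(9.852e-07) = 0.3521 Ω
Seg 3: A = πr² = π(8.2500e-04 m)² = 2.138e-06 m²
R_3 = (1.75×10^-8)(249)/(2.138e-06) = 2.038 Ω
R_total = R_1 + R_2 + R_3 = 23.1 Ω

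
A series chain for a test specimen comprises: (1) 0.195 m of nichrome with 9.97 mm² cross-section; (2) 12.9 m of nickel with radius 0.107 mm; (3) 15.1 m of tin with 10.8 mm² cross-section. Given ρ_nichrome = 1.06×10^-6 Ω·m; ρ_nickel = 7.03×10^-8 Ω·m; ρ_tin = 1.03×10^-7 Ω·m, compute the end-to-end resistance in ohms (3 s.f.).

25.4 Ω

Seg 1: A = 9.97 mm² = 9.970e-06 m²
R_1 = (1.06×10^-6)(0.195)/(9.970e-06) = 0.02073 Ω
Seg 2: A = πr² = π(1.0700e-04 m)² = 3.597e-08 m²
R_2 = (7.03×10^-8)(12.9)/(3.597e-08) = 25.21 Ω
Seg 3: A = 10.8 mm² = 1.080e-05 m²
R_3 = (1.03×10^-7)(15.1)/(1.080e-05) = 0.144 Ω
R_total = R_1 + R_2 + R_3 = 25.4 Ω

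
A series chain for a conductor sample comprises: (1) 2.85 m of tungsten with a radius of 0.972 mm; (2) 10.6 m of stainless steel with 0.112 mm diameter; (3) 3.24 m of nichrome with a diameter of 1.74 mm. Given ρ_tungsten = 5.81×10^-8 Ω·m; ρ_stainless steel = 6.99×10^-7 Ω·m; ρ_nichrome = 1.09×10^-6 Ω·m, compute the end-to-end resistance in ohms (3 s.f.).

754 Ω

Seg 1: A = πr² = π(9.7200e-04 m)² = 2.968e-06 m²
R_1 = (5.81×10^-8)(2.85)/(2.968e-06) = 0.05579 Ω
Seg 2: A = π(d/2)² = π(5.6000e-05 m)² = 9.852e-09 m²
R_2 = (6.99×10^-7)(10.6)/(9.852e-09) = 752.1 Ω
Seg 3: A = π(d/2)² = π(8.7000e-04 m)² = 2.378e-06 m²
R_3 = (1.09×10^-6)(3.24)/(2.378e-06) = 1.485 Ω
R_total = R_1 + R_2 + R_3 = 754 Ω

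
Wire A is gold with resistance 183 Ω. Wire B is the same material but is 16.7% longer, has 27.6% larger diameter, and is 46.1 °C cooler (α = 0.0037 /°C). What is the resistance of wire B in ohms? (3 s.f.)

R ∝ ρL/d² with ρ ∝ (1+αΔT), so R_B/R_A = (1 + 16.7/100) × (1 + 27.6/100)⁻² × (1 − 0.0037×46.1)
= 1.167 × 0.6142 × 0.8294 = 0.5945
R_B = 0.5945 × 183 = 109 Ω

109 Ω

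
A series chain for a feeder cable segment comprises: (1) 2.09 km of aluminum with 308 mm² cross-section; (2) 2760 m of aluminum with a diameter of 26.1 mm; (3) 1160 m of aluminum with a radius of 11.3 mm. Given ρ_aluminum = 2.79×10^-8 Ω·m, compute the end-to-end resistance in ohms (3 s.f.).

0.414 Ω

Seg 1: A = 308 mm² = 3.080e-04 m²
R_1 = (2.79×10^-8)(2090)/(3.080e-04) = 0.1893 Ω
Seg 2: A = π(d/2)² = π(1.3050e-02 m)² = 5.350e-04 m²
R_2 = (2.79×10^-8)(2760)/(5.350e-04) = 0.1439 Ω
Seg 3: A = πr² = π(1.1300e-02 m)² = 4.011e-04 m²
R_3 = (2.79×10^-8)(1160)/(4.011e-04) = 0.08068 Ω
R_total = R_1 + R_2 + R_3 = 0.414 Ω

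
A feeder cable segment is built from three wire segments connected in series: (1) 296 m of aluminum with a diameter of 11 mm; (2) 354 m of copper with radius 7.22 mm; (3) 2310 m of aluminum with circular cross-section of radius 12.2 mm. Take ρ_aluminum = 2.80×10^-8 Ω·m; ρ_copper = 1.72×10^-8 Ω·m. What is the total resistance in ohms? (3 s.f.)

Seg 1: A = π(d/2)² = π(5.5000e-03 m)² = 9.503e-05 m²
R_1 = (2.80×10^-8)(296)/(9.503e-05) = 0.08721 Ω
Seg 2: A = πr² = π(7.2200e-03 m)² = 1.638e-04 m²
R_2 = (1.72×10^-8)(354)/(1.638e-04) = 0.03718 Ω
Seg 3: A = πr² = π(1.2200e-02 m)² = 4.676e-04 m²
R_3 = (2.80×10^-8)(2310)/(4.676e-04) = 0.1383 Ω
R_total = R_1 + R_2 + R_3 = 0.263 Ω

0.263 Ω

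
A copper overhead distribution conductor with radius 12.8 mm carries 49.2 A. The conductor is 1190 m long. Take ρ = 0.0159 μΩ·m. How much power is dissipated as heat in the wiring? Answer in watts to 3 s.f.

ρ = 0.0159 μΩ·m = 1.59×10^-8 Ω·m
A = πr² = π(1.2800e-02 m)² = 5.147e-04 m²
R = ρL/A = (1.59×10^-8)(1190)/(5.147e-04) = 0.03676 Ω
P = I²R = (49.2)² × 0.03676 = 89.0 W

89.0 W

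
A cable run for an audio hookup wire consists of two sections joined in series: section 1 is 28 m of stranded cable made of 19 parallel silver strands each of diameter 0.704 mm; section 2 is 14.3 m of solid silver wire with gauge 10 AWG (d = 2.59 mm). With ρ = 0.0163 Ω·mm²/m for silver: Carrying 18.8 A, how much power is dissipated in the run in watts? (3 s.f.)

37.4 W

ρ = 0.0163 Ω·mm²/m = 1.63×10^-8 Ω·m
Section 1: A_strand = π(3.5200e-04)² = 3.893e-07 m²; R₁ = ρL/(N·A_s) = (1.63×10^-8)(28)/(19×3.893e-07) = 0.06171 Ω
Section 2: A = π(2.59/2 mm)² = π(1.2950e-03 m)² = 5.269e-06 m²
R₂ = (1.63×10^-8)(14.3)/(5.269e-06) = 0.04424 Ω
R = R₁ + R₂ = 0.106 Ω
P = I²R = (18.8)² × 0.106 = 37.4 W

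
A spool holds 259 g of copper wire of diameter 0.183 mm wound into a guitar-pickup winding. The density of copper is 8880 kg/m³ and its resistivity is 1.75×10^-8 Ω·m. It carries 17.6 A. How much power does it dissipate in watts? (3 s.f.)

A = π(d/2)² = π(9.1500e-05 m)² = 2.6302e-08 m²
L = m/(density·A) = 0.259/(8880×2.6302e-08) = 1109 m
R = ρL/A = (1.75×10^-8)(1109)/(2.6302e-08) = 737.8 Ω
P = I²R = (17.6)² × 737.8 = 2.29×10^5 W

2.29×10^5 W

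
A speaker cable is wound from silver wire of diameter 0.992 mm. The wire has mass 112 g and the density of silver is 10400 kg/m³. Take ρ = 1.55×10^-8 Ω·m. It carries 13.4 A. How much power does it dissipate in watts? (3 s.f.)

50.2 W

A = π(d/2)² = π(4.9600e-04 m)² = 7.7288e-07 m²
L = m/(density·A) = 0.112/(10400×7.7288e-07) = 13.93 m
R = ρL/A = (1.55×10^-8)(13.93)/(7.7288e-07) = 0.2794 Ω
P = I²R = (13.4)² × 0.2794 = 50.2 W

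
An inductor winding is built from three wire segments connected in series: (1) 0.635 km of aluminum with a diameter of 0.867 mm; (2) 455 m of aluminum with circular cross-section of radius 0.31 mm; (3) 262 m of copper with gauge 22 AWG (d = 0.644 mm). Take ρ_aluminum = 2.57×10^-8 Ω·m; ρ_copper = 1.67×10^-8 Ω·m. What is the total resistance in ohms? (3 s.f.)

79.8 Ω

Seg 1: A = π(d/2)² = π(4.3350e-04 m)² = 5.904e-07 m²
R_1 = (2.57×10^-8)(635)/(5.904e-07) = 27.64 Ω
Seg 2: A = πr² = π(3.1000e-04 m)² = 3.019e-07 m²
R_2 = (2.57×10^-8)(455)/(3.019e-07) = 38.73 Ω
Seg 3: A = π(0.644/2 mm)² = π(3.2200e-04 m)² = 3.257e-07 m²
R_3 = (1.67×10^-8)(262)/(3.257e-07) = 13.43 Ω
R_total = R_1 + R_2 + R_3 = 79.8 Ω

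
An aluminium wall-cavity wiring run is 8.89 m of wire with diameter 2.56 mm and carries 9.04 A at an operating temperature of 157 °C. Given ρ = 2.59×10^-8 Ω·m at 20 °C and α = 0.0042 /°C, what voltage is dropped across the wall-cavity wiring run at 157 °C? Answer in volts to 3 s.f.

0.637 V

A = π(d/2)² = π(1.2800e-03 m)² = 5.147e-06 m²
R₍20₎ = ρL/A = (2.59×10^-8)(8.89)/(5.147e-06) = 0.04473 Ω
R₍157₎ = R₍20₎(1 + αΔT) = 0.04473 × (1 + 0.0042×137) = 0.07047 Ω
V = IR = 9.04 × 0.07047 = 0.637 V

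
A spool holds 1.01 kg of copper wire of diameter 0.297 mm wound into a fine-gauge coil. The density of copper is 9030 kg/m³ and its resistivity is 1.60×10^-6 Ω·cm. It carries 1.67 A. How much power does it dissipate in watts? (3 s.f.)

ρ = 1.60×10^-6 Ω·cm = 1.60×10^-8 Ω·m
A = π(d/2)² = π(1.4850e-04 m)² = 6.9279e-08 m²
L = m/(density·A) = 1.01/(9030×6.9279e-08) = 1614 m
R = ρL/A = (1.60×10^-8)(1614)/(6.9279e-08) = 372.9 Ω
P = I²R = (1.67)² × 372.9 = 1040 W

1040 W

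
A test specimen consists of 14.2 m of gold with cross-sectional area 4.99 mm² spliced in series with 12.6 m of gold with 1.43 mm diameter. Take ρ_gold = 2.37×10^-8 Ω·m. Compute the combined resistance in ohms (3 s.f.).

Segment 1: A = 4.99 mm² = 4.990e-06 m²
R₁ = ρL/A = (2.37×10^-8)(14.2)/(4.990e-06) = 0.06744 Ω
Segment 2: A = π(d/2)² = π(7.1500e-04 m)² = 1.606e-06 m²
R₂ = (2.37×10^-8)(12.6)/(1.606e-06) = 0.1859 Ω
R = R₁ + R₂ = 0.253 Ω

0.253 Ω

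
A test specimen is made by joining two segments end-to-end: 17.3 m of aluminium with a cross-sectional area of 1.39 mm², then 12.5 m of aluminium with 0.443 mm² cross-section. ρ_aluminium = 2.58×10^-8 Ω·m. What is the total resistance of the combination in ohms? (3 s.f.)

Segment 1: A = 1.39 mm² = 1.390e-06 m²
R₁ = ρL/A = (2.58×10^-8)(17.3)/(1.390e-06) = 0.3211 Ω
Segment 2: A = 0.443 mm² = 4.430e-07 m²
R₂ = (2.58×10^-8)(12.5)/(4.430e-07) = 0.728 Ω
R = R₁ + R₂ = 1.05 Ω

1.05 Ω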